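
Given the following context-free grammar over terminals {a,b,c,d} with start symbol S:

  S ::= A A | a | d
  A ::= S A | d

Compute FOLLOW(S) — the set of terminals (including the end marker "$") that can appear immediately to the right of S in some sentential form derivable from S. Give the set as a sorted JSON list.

FIRST sets, iterate to fixpoint:
iter 1:
  A via A→d: +{d}
  S via S→A A: +{d}
  S via S→a: +{a}
  S: {a,d}  A: {d}
iter 2:
  A via A→S A: +{a}
  S: {a,d}  A: {a,d}
iter 3: (stable)
  S: {a,d}  A: {a,d}

FOLLOW iteration:
seed FOLLOW(S) with $
iter 1:
  A→S A: FOLLOW(S) ⊇ FIRST(A) = {a,d}; new: +{a,d}
  S→A A: FOLLOW(A) ⊇ FIRST(A) = {a,d}; new: +{a,d}
  S→A A: FOLLOW(A) ⊇ FOLLOW(S) ⊇ {$,a,d}; new: +{$}
  FOLLOW(S)={$,a,d}  FOLLOW(A)={$,a,d}
iter 2: (stable)
  FOLLOW(S)={$,a,d}  FOLLOW(A)={$,a,d}

FOLLOW(S) = ["$", "a", "d"]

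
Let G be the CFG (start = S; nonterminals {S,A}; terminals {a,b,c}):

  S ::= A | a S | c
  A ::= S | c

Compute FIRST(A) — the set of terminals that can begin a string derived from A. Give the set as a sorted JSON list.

FIRST iteration:
[1]
  A via A→c: +{c}
  S via S→A: +{c}
  S via S→a S: +{a}
  FIRST[S]={a,c}  FIRST[A]={c}
[2]
  A via A→S: +{a}
  FIRST[S]={a,c}  FIRST[A]={a,c}
[3] (stable)
  FIRST[S]={a,c}  FIRST[A]={a,c}

FIRST(A) = ["a", "c"]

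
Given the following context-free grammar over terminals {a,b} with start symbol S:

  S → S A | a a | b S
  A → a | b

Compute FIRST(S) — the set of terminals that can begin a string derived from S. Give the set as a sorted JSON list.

Compute FIRST by fixpoint:
pass 1:
  A via A→a: +{a}
  A via A→b: +{b}
  S via S→a a: +{a}
  S via S→b S: +{b}
  FIRST[S]={a,b}  FIRST[A]={a,b}
pass 2: (no change)
  FIRST[S]={a,b}  FIRST[A]={a,b}

FIRST(S) = ["a", "b"]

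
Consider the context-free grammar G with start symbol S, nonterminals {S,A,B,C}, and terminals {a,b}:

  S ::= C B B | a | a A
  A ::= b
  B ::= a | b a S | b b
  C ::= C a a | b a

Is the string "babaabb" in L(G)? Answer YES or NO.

Convert to CNF:
  S -> C X4 | T1 A | a
  A -> b
  B -> T0 T0 | T0 X2 | a
  C -> C X3 | T0 T1
  T0 -> b
  T1 -> a
  X2 -> T1 S
  X3 -> T1 T1
  X4 -> B B

CYK table (by increasing span):
  [0..0]={A,T0}  "b"  orig:{A}
  [1..1]={B,S,T1}  "a"  orig:{B,S}
  [2..2]={A,T0}  "b"  orig:{A}
  [3..3]={B,S,T1}  "a"  orig:{B,S}
  [4..4]={B,S,T1}  "a"  orig:{B,S}
  [5..5]={A,T0}  "b"  orig:{A}
  [6..6]={A,T0}  "b"  orig:{A}
  [0..1]={C}  "ba"
  [1..2]={S}  "ab"
  [2..3]={C}  "ba"
  [3..4]={X2,X3,X4}  "aa"  orig:{}
  [4..5]={S}  "ab"
  [5..6]={B}  "bb"
  [0..2]=∅  "bab"
  [1..3]=∅  "aba"
  [2..4]={B}  "baa"
  [3..5]={X2}  "aab"  orig:{}
  [4..6]={X4}  "abb"  orig:{}
  [0..3]=∅  "baba"
  [1..4]={X4}  "abaa"  orig:{}
  [2..5]={B}  "baab"
  [3..6]=∅  "aabb"
  [0..4]=∅  "babaa"
  [1..5]={X4}  "abaab"  orig:{}
  [2..6]={S,X4}  "baabb"  orig:{S}
  [0..5]=∅  "babaab"
  [1..6]={X2}  "abaabb"  orig:{}
  [0..6]={B,S}  "babaabb"

S ∈ T[0,6] ⇒ YES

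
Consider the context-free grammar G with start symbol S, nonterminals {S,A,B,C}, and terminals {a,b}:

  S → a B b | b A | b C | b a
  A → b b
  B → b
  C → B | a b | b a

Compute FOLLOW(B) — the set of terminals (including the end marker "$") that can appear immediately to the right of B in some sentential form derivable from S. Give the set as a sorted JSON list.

FIRST sets, iterate to fixpoint:
pass 1:
  A via A→b b: +{b}
  B via B→b: +{b}
  C via C→B: +{b}
  C via C→a b: +{a}
  S via S→a B b: +{a}
  S via S→b A: +{b}
  S: {a,b}  A: {b}  B: {b}  C: {a,b}
pass 2: done
  S: {a,b}  A: {b}  B: {b}  C: {a,b}

FOLLOW sets:
seed FOLLOW(S) with $
[1]
  S→a B b: FOLLOW(B) ⊇ FIRST(b) = {b}; new: +{b}
  S→b A: FOLLOW(A) ⊇ FOLLOW(S) ⊇ {$}; new: +{$}
  S→b C: FOLLOW(C) ⊇ FOLLOW(S) ⊇ {$}; new: +{$}
  S: {$}  A: {$}  B: {b}  C: {$}
[2]
  C→B: FOLLOW(B) ⊇ FOLLOW(C) ⊇ {$}; new: +{$}
  S: {$}  A: {$}  B: {$,b}  C: {$}
[3] done
  S: {$}  A: {$}  B: {$,b}  C: {$}

FOLLOW(B) = ["$", "b"]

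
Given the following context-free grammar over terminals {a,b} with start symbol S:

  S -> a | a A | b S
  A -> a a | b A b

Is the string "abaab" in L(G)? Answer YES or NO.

Convert to CNF:
  S -> T0 A | T1 S | a
  A -> T0 T0 | T1 X2
  T0 -> a
  T1 -> b
  X2 -> A T1

CYK table (by increasing span):
  T[0,0] 'a' = {S,T0}  orig:{S}
  T[1,1] 'b' = {T1}  orig:{}
  T[2,2] 'a' = {S,T0}  orig:{S}
  T[3,3] 'a' = {S,T0}  orig:{S}
  T[4,4] 'b' = {T1}  orig:{}
  T[0,1] 'ab' = ∅
  T[1,2] 'ba' = {S}
  T[2,3] 'aa' = {A}
  T[3,4] 'ab' = ∅
  T[0,2] 'aba' = ∅
  T[1,3] 'baa' = ∅
  T[2,4] 'aab' = {X2}  orig:{}
  T[0,3] 'abaa' = ∅
  T[1,4] 'baab' = {A}
  T[0,4] 'abaab' = {S}

S ∈ T[0,4] ⇒ YES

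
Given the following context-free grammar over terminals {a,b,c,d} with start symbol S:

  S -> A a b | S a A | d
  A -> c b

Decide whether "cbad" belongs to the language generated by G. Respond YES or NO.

CNF form of G:
  S -> A X3 | S X4 | d
  A -> T0 T1
  T0 -> c
  T1 -> b
  T2 -> a
  X3 -> T2 T1
  X4 -> T2 A

CYK fill:
  cell(0,0) c: {T0}  orig:{}
  cell(1,1) b: {T1}  orig:{}
  cell(2,2) a: {T2}  orig:{}
  cell(3,3) d: {S}
  cell(0,1) cb: {A}
  cell(1,2) ba: ∅
  cell(2,3) ad: ∅
  cell(0,2) cba: ∅
  cell(1,3) bad: ∅
  cell(0,3) cbad: ∅

S ∉ T[0,3] ⇒ NO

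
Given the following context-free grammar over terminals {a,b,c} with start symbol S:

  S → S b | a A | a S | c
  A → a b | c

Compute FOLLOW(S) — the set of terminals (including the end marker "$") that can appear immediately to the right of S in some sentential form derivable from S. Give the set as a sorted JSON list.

FIRST sets, iterate to fixpoint:
round 1:
  A via A→a b: +{a}
  A via A→c: +{c}
  S via S→a A: +{a}
  S via S→c: +{c}
  FIRST(S)={a,c}  FIRST(A)={a,c}
round 2: (no change)
  FIRST(S)={a,c}  FIRST(A)={a,c}

Compute FOLLOW by fixpoint:
seed FOLLOW(S) with $
[1]
  S→S b: FOLLOW(S) ⊇ FIRST(b) = {b}; new: +{b}
  S→a A: FOLLOW(A) ⊇ FOLLOW(S) ⊇ {$,b}; new: +{$,b}
  S: {$,b}  A: {$,b}
[2] (no change)
  S: {$,b}  A: {$,b}

FOLLOW(S) = ["$", "b"]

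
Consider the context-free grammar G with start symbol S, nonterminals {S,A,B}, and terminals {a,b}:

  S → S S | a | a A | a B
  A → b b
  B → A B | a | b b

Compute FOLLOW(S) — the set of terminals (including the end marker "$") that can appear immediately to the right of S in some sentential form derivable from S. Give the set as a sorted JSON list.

FIRST iteration:
pass 1:
  A via A→b b: +{b}
  B via B→A B: +{b}
  B via B→a: +{a}
  S via S→a: +{a}
  FIRST[S]={a}  FIRST[A]={b}  FIRST[B]={a,b}
pass 2: (no change)
  FIRST[S]={a}  FIRST[A]={b}  FIRST[B]={a,b}

Compute FOLLOW by fixpoint:
initialize: $ ∈ FOLLOW(S)
iter 1:
  B→A B: FOLLOW(A) ⊇ FIRST(B) = {a,b}; new: +{a,b}
  S→S S: FOLLOW(S) ⊇ FIRST(S) = {a}; new: +{a}
  S→a A: FOLLOW(A) ⊇ FOLLOW(S) ⊇ {$,a}; new: +{$}
  S→a B: FOLLOW(B) ⊇ FOLLOW(S) ⊇ {$,a}; new: +{$,a}
  S: {$,a}  A: {$,a,b}  B: {$,a}
iter 2: — fixpoint
  S: {$,a}  A: {$,a,b}  B: {$,a}

FOLLOW(S) = ["$", "a"]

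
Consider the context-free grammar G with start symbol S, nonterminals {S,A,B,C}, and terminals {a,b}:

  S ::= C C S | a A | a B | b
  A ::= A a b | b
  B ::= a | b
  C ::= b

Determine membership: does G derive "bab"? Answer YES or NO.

CNF form of G:
  S -> C X3 | T0 A | T0 B | b
  A -> A X2 | b
  B -> a | b
  C -> b
  T0 -> a
  T1 -> b
  X2 -> T0 T1
  X3 -> C S

Fill CYK table bottom-up:
  T[0,0] 'b' = {A,B,C,S,T1}  orig:{A,B,C,S}
  T[1,1] 'a' = {B,T0}  orig:{B}
  T[2,2] 'b' = {A,B,C,S,T1}  orig:{A,B,C,S}
  T[0,1] 'ba' = ∅
  T[1,2] 'ab' = {S,X2}  orig:{S}
  T[0,2] 'bab' = {A,X3}  orig:{A}

S ∉ T[0,2] ⇒ NO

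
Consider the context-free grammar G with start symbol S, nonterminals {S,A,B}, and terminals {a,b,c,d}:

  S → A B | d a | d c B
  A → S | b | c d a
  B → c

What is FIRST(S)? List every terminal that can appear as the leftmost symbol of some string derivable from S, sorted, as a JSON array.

Compute FIRST by fixpoint:
pass 1:
  A via A→b: +{b}
  A via A→c d a: +{c}
  B via B→c: +{c}
  S via S→A B: +{b,c}
  S via S→d a: +{d}
  FIRST[S]={b,c,d}  FIRST[A]={b,c}  FIRST[B]={c}
pass 2:
  A via A→S: +{d}
  FIRST[S]={b,c,d}  FIRST[A]={b,c,d}  FIRST[B]={c}
pass 3: done
  FIRST[S]={b,c,d}  FIRST[A]={b,c,d}  FIRST[B]={c}

FIRST(S) = ["b", "c", "d"]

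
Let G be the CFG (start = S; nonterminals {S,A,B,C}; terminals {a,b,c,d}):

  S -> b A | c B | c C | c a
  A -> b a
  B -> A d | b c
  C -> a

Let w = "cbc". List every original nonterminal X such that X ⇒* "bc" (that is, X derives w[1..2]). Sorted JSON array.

Convert to CNF:
  S -> T0 A | T3 B | T3 C | T3 T1
  A -> T0 T1
  B -> A T2 | T0 T3
  C -> a
  T0 -> b
  T1 -> a
  T2 -> d
  T3 -> c

CYK fill (cells [i..j] with 1 ≤ i ≤ j ≤ 2 only):
  [1..1]={T0}  "b"  orig:{}
  [2..2]={T3}  "c"  orig:{}
  [1..2]={B}  "bc"

Original NTs in T[1,2] deriving "bc": ["B"]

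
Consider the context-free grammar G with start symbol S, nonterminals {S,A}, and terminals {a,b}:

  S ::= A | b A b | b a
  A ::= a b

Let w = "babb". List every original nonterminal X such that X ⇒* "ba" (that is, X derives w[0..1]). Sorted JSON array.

Convert to CNF:
  S -> T0 T1 | T1 T0 | T1 X2
  A -> T0 T1
  T0 -> a
  T1 -> b
  X2 -> A T1

CYK fill — only the sub-triangle for w[0..1]:
  T[0,0] 'b' = {T1}  orig:{}
  T[1,1] 'a' = {T0}  orig:{}
  T[0,1] 'ba' = {S}

Original NTs in T[0,1] deriving "ba": ["S"]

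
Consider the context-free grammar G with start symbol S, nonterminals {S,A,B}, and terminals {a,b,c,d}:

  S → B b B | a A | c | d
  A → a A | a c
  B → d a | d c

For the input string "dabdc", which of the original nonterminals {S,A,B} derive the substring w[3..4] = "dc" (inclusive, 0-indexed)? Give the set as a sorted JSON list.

CNF form of G:
  S -> B X4 | T0 A | c | d
  A -> T0 A | T0 T1
  B -> T2 T0 | T2 T1
  T0 -> a
  T1 -> c
  T2 -> d
  T3 -> b
  X4 -> T3 B

Fill CYK table bottom-up — only the sub-triangle for w[3..4]:
  [3..3]={S,T2}  "d"  orig:{S}
  [4..4]={S,T1}  "c"  orig:{S}
  [3..4]={B}  "dc"

Original NTs in T[3,4] deriving "dc": ["B"]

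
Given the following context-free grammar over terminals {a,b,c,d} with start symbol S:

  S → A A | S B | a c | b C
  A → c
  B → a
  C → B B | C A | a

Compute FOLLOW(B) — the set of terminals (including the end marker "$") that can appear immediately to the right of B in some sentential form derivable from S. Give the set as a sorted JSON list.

FIRST sets, iterate to fixpoint:
[1]
  A via A→c: +{c}
  B via B→a: +{a}
  C via C→B B: +{a}
  S via S→A A: +{c}
  S via S→a c: +{a}
  S via S→b C: +{b}
  FIRST(S)={a,b,c}  FIRST(A)={c}  FIRST(B)={a}  FIRST(C)={a}
[2] done
  FIRST(S)={a,b,c}  FIRST(A)={c}  FIRST(B)={a}  FIRST(C)={a}

FOLLOW iteration:
initialize: $ ∈ FOLLOW(S)
iter 1:
  C→B B: FOLLOW(B) ⊇ FIRST(B) = {a}; new: +{a}
  C→C A: FOLLOW(C) ⊇ FIRST(A) = {c}; new: +{c}
  C→C A: FOLLOW(A) ⊇ FOLLOW(C) ⊇ {c}; new: +{c}
  S→A A: FOLLOW(A) ⊇ FOLLOW(S) ⊇ {$}; new: +{$}
  S→S B: FOLLOW(S) ⊇ FIRST(B) = {a}; new: +{a}
  S→S B: FOLLOW(B) ⊇ FOLLOW(S) ⊇ {$,a}; new: +{$}
  S→b C: FOLLOW(C) ⊇ FOLLOW(S) ⊇ {$,a}; new: +{$,a}
  S: {$,a}  A: {$,c}  B: {$,a}  C: {$,a,c}
iter 2:
  C→B B: FOLLOW(B) ⊇ FOLLOW(C) ⊇ {$,a,c}; new: +{c}
  C→C A: FOLLOW(A) ⊇ FOLLOW(C) ⊇ {$,a,c}; new: +{a}
  S: {$,a}  A: {$,a,c}  B: {$,a,c}  C: {$,a,c}
iter 3: (stable)
  S: {$,a}  A: {$,a,c}  B: {$,a,c}  C: {$,a,c}

FOLLOW(B) = ["$", "a", "c"]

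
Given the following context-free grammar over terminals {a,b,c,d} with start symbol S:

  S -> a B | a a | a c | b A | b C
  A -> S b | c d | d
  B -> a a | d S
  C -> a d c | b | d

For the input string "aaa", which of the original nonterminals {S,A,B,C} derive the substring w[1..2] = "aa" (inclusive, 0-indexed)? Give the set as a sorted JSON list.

Convert to CNF:
  S -> T0 A | T0 C | T3 B | T3 T1 | T3 T3
  A -> S T0 | T1 T2 | d
  B -> T2 S | T3 T3
  C -> T3 X4 | b | d
  T0 -> b
  T1 -> c
  T2 -> d
  T3 -> a
  X4 -> T2 T1

CYK fill (cells [i..j] with 1 ≤ i ≤ j ≤ 2 only):
  [1..1]={T3}  "a"  orig:{}
  [2..2]={T3}  "a"  orig:{}
  [1..2]={B,S}  "aa"

Original NTs in T[1,2] deriving "aa": ["B", "S"]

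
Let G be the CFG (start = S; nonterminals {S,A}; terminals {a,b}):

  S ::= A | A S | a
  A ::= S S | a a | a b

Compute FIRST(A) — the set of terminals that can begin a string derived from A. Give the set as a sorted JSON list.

FIRST iteration:
pass 1:
  A via A→a a: +{a}
  S via S→A: +{a}
  S: {a}  A: {a}
pass 2: — fixpoint
  S: {a}  A: {a}

FIRST(A) = ["a"]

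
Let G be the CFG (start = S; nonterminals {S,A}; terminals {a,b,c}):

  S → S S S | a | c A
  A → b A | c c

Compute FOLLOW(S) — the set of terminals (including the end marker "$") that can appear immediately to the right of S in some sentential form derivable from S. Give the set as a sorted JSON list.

FIRST iteration:
pass 1:
  A via A→b A: +{b}
  A via A→c c: +{c}
  S via S→a: +{a}
  S via S→c A: +{c}
  FIRST[S]={a,c}  FIRST[A]={b,c}
pass 2: (no change)
  FIRST[S]={a,c}  FIRST[A]={b,c}

Compute FOLLOW by fixpoint:
seed FOLLOW(S) with $
pass 1:
  S→S S S: FOLLOW(S) ⊇ FIRST(S) = {a,c}; new: +{a,c}
  S→c A: FOLLOW(A) ⊇ FOLLOW(S) ⊇ {$,a,c}; new: +{$,a,c}
  S: {$,a,c}  A: {$,a,c}
pass 2: (stable)
  S: {$,a,c}  A: {$,a,c}

FOLLOW(S) = ["$", "a", "c"]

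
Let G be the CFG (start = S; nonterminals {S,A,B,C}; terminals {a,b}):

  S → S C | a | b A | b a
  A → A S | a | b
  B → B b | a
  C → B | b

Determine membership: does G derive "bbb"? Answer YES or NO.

CNF form of G:
  S -> S C | T0 A | T0 T1 | a
  A -> A S | a | b
  B -> B T0 | a
  C -> B T0 | a | b
  T0 -> b
  T1 -> a

Fill CYK table bottom-up:
  cell(0,0) b: {A,C,T0}  orig:{A,C}
  cell(1,1) b: {A,C,T0}  orig:{A,C}
  cell(2,2) b: {A,C,T0}  orig:{A,C}
  cell(0,1) bb: {S}
  cell(1,2) bb: {S}
  cell(0,2) bbb: {A,S}

S ∈ T[0,2] ⇒ YES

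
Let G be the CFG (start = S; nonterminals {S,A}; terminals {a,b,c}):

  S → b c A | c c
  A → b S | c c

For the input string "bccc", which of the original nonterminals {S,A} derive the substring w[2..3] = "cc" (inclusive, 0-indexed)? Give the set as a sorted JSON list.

CNF form of G:
  S -> T0 X2 | T1 T1
  A -> T0 S | T1 T1
  T0 -> b
  T1 -> c
  X2 -> T1 A

CYK table (by increasing span), restricted to cells inside w[2..3]:
  cell(2,2) c: {T1}  orig:{}
  cell(3,3) c: {T1}  orig:{}
  cell(2,3) cc: {A,S}

Original NTs in T[2,3] deriving "cc": ["A", "S"]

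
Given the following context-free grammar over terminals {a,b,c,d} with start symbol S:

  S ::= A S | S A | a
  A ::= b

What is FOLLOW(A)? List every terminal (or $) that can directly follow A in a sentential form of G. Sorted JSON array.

FIRST sets, iterate to fixpoint:
pass 1:
  A via A→b: +{b}
  S via S→A S: +{b}
  S via S→a: +{a}
  FIRST(S)={a,b}  FIRST(A)={b}
pass 2: done
  FIRST(S)={a,b}  FIRST(A)={b}

FOLLOW sets:
initialize: $ ∈ FOLLOW(S)
pass 1:
  S→A S: FOLLOW(A) ⊇ FIRST(S) = {a,b}; new: +{a,b}
  S→S A: FOLLOW(S) ⊇ FIRST(A) = {b}; new: +{b}
  S→S A: FOLLOW(A) ⊇ FOLLOW(S) ⊇ {$,b}; new: +{$}
  S: {$,b}  A: {$,a,b}
pass 2: (no change)
  S: {$,b}  A: {$,a,b}

FOLLOW(A) = ["$", "a", "b"]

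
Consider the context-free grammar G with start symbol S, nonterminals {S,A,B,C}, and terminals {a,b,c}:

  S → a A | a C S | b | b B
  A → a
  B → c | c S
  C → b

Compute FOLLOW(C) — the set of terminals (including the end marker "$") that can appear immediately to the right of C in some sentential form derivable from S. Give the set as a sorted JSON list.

Compute FIRST by fixpoint:
pass 1:
  A via A→a: +{a}
  B via B→c: +{c}
  C via C→b: +{b}
  S via S→a A: +{a}
  S via S→b: +{b}
  FIRST[S]={a,b}  FIRST[A]={a}  FIRST[B]={c}  FIRST[C]={b}
pass 2: (stable)
  FIRST[S]={a,b}  FIRST[A]={a}  FIRST[B]={c}  FIRST[C]={b}

Compute FOLLOW by fixpoint:
initialize: $ ∈ FOLLOW(S)
iter 1:
  S→a A: FOLLOW(A) ⊇ FOLLOW(S) ⊇ {$}; new: +{$}
  S→a C S: FOLLOW(C) ⊇ FIRST(S) = {a,b}; new: +{a,b}
  S→b B: FOLLOW(B) ⊇ FOLLOW(S) ⊇ {$}; new: +{$}
  S: {$}  A: {$}  B: {$}  C: {a,b}
iter 2: — fixpoint
  S: {$}  A: {$}  B: {$}  C: {a,b}

FOLLOW(C) = ["a", "b"]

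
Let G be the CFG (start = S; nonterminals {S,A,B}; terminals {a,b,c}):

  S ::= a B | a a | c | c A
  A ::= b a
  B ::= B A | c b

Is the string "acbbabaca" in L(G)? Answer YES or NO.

CNF form of G:
  S -> T1 B | T1 T1 | T2 A | c
  A -> T0 T1
  B -> B A | T2 T0
  T0 -> b
  T1 -> a
  T2 -> c

CYK table (by increasing span):
  cell(0,0) a: {T1}  orig:{}
  cell(1,1) c: {S,T2}  orig:{S}
  cell(2,2) b: {T0}  orig:{}
  cell(3,3) b: {T0}  orig:{}
  cell(4,4) a: {T1}  orig:{}
  cell(5,5) b: {T0}  orig:{}
  cell(6,6) a: {T1}  orig:{}
  cell(7,7) c: {S,T2}  orig:{S}
  cell(8,8) a: {T1}  orig:{}
  cell(0,1) ac: ∅
  cell(1,2) cb: {B}
  cell(2,3) bb: ∅
  cell(3,4) ba: {A}
  cell(4,5) ab: ∅
  cell(5,6) ba: {A}
  cell(6,7) ac: ∅
  cell(7,8) ca: ∅
  cell(0,2) acb: {S}
  cell(1,3) cbb: ∅
  cell(2,4) bba: ∅
  cell(3,5) bab: ∅
  cell(4,6) aba: ∅
  cell(5,7) bac: ∅
  cell(6,8) aca: ∅
  cell(0,3) acbb: ∅
  cell(1,4) cbba: {B}
  cell(2,5) bbab: ∅
  cell(3,6) baba: ∅
  cell(4,7) abac: ∅
  cell(5,8) baca: ∅
  cell(0,4) acbba: {S}
  cell(1,5) cbbab: ∅
  cell(2,6) bbaba: ∅
  cell(3,7) babac: ∅
  cell(4,8) abaca: ∅
  cell(0,5) acbbab: ∅
  cell(1,6) cbbaba: {B}
  cell(2,7) bbabac: ∅
  cell(3,8) babaca: ∅
  cell(0,6) acbbaba: {S}
  cell(1,7) cbbabac: ∅
  cell(2,8) bbabaca: ∅
  cell(0,7) acbbabac: ∅
  cell(1,8) cbbabaca: ∅
  cell(0,8) acbbabaca: ∅

S ∉ T[0,8] ⇒ NO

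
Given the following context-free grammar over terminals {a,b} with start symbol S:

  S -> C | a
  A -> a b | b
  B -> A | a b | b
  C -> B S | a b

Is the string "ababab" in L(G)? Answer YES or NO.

Convert to CNF:
  S -> B S | T0 T1 | a
  A -> T0 T1 | b
  B -> T0 T1 | b
  C -> B S | T0 T1
  T0 -> a
  T1 -> b

Fill CYK table bottom-up:
  cell(0,0) a: {S,T0}  orig:{S}
  cell(1,1) b: {A,B,T1}  orig:{A,B}
  cell(2,2) a: {S,T0}  orig:{S}
  cell(3,3) b: {A,B,T1}  orig:{A,B}
  cell(4,4) a: {S,T0}  orig:{S}
  cell(5,5) b: {A,B,T1}  orig:{A,B}
  cell(0,1) ab: {A,B,C,S}
  cell(1,2) ba: {C,S}
  cell(2,3) ab: {A,B,C,S}
  cell(3,4) ba: {C,S}
  cell(4,5) ab: {A,B,C,S}
  cell(0,2) aba: {C,S}
  cell(1,3) bab: {C,S}
  cell(2,4) aba: {C,S}
  cell(3,5) bab: {C,S}
  cell(0,3) abab: {C,S}
  cell(1,4) baba: {C,S}
  cell(2,5) abab: {C,S}
  cell(0,4) ababa: {C,S}
  cell(1,5) babab: {C,S}
  cell(0,5) ababab: {C,S}

S ∈ T[0,5] ⇒ YES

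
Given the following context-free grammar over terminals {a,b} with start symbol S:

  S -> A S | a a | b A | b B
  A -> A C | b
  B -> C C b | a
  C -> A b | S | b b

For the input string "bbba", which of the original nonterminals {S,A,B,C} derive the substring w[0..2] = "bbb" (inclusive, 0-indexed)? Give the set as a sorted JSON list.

Convert to CNF:
  S -> A S | T0 A | T0 B | T1 T1
  A -> A C | b
  B -> C X2 | a
  C -> A S | A T0 | T0 A | T0 B | T0 T0 | T1 T1
  T0 -> b
  T1 -> a
  X2 -> C T0

Fill CYK table bottom-up, restricted to cells inside w[0..2]:
  cell(0,0) b: {A,T0}  orig:{A}
  cell(1,1) b: {A,T0}  orig:{A}
  cell(2,2) b: {A,T0}  orig:{A}
  cell(0,1) bb: {C,S}
  cell(1,2) bb: {C,S}
  cell(0,2) bbb: {A,C,S,X2}  orig:{A,C,S}

Original NTs in T[0,2] deriving "bbb": ["A", "C", "S"]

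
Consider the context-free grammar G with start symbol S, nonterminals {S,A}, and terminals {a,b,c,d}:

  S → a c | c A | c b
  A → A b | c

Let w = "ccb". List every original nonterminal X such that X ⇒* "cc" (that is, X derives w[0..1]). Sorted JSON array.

CNF form of G:
  S -> T1 T2 | T2 A | T2 T0
  A -> A T0 | c
  T0 -> b
  T1 -> a
  T2 -> c

CYK fill, restricted to cells inside w[0..1]:
  [0..0]={A,T2}  "c"  orig:{A}
  [1..1]={A,T2}  "c"  orig:{A}
  [0..1]={S}  "cc"

Original NTs in T[0,1] deriving "cc": ["S"]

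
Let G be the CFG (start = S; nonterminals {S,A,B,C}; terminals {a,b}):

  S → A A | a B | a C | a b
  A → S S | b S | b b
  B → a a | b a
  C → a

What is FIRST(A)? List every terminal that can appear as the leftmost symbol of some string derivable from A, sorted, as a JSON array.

FIRST iteration:
pass 1:
  A via A→b S: +{b}
  B via B→a a: +{a}
  B via B→b a: +{b}
  C via C→a: +{a}
  S via S→A A: +{b}
  S via S→a B: +{a}
  S: {a,b}  A: {b}  B: {a,b}  C: {a}
pass 2:
  A via A→S S: +{a}
  S: {a,b}  A: {a,b}  B: {a,b}  C: {a}
pass 3: (no change)
  S: {a,b}  A: {a,b}  B: {a,b}  C: {a}

FIRST(A) = ["a", "b"]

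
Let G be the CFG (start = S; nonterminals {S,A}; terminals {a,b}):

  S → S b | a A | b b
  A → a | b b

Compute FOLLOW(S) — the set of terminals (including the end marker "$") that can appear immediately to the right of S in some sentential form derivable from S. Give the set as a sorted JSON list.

FIRST sets, iterate to fixpoint:
iter 1:
  A via A→a: +{a}
  A via A→b b: +{b}
  S via S→a A: +{a}
  S via S→b b: +{b}
  S: {a,b}  A: {a,b}
iter 2: — fixpoint
  S: {a,b}  A: {a,b}

Compute FOLLOW by fixpoint:
initialize: $ ∈ FOLLOW(S)
round 1:
  S→S b: FOLLOW(S) ⊇ FIRST(b) = {b}; new: +{b}
  S→a A: FOLLOW(A) ⊇ FOLLOW(S) ⊇ {$,b}; new: +{$,b}
  FOLLOW[S]={$,b}  FOLLOW[A]={$,b}
round 2: — fixpoint
  FOLLOW[S]={$,b}  FOLLOW[A]={$,b}

FOLLOW(S) = ["$", "b"]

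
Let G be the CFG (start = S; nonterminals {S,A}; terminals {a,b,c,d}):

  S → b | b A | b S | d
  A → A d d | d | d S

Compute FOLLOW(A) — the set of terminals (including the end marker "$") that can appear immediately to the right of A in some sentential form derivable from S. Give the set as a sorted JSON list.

FIRST sets, iterate to fixpoint:
pass 1:
  A via A→d: +{d}
  S via S→b: +{b}
  S via S→d: +{d}
  S: {b,d}  A: {d}
pass 2: done
  S: {b,d}  A: {d}

FOLLOW sets:
FOLLOW(S) := {$}
pass 1:
  A→A d d: FOLLOW(A) ⊇ FIRST(d) = {d}; new: +{d}
  A→d S: FOLLOW(S) ⊇ FOLLOW(A) ⊇ {d}; new: +{d}
  S→b A: FOLLOW(A) ⊇ FOLLOW(S) ⊇ {$,d}; new: +{$}
  S: {$,d}  A: {$,d}
pass 2: (no change)
  S: {$,d}  A: {$,d}

FOLLOW(A) = ["$", "d"]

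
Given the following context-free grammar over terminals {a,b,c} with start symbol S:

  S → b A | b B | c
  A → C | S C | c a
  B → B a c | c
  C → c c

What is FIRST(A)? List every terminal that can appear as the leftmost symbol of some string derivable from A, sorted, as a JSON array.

Compute FIRST by fixpoint:
iter 1:
  A via A→c a: +{c}
  B via B→c: +{c}
  C via C→c c: +{c}
  S via S→b A: +{b}
  S via S→c: +{c}
  FIRST[S]={b,c}  FIRST[A]={c}  FIRST[B]={c}  FIRST[C]={c}
iter 2:
  A via A→S C: +{b}
  FIRST[S]={b,c}  FIRST[A]={b,c}  FIRST[B]={c}  FIRST[C]={c}
iter 3: (no change)
  FIRST[S]={b,c}  FIRST[A]={b,c}  FIRST[B]={c}  FIRST[C]={c}

FIRST(A) = ["b", "c"]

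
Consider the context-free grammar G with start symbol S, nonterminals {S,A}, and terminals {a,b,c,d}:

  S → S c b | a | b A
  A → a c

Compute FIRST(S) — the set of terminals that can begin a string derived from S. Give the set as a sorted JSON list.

FIRST iteration:
round 1:
  A via A→a c: +{a}
  S via S→a: +{a}
  S via S→b A: +{b}
  S: {a,b}  A: {a}
round 2: — fixpoint
  S: {a,b}  A: {a}

FIRST(S) = ["a", "b"]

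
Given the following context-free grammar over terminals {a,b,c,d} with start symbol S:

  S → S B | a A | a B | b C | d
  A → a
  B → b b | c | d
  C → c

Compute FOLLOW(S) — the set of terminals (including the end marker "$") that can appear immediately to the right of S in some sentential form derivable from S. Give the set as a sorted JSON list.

Compute FIRST by fixpoint:
pass 1:
  A via A→a: +{a}
  B via B→b b: +{b}
  B via B→c: +{c}
  B via B→d: +{d}
  C via C→c: +{c}
  S via S→a A: +{a}
  S via S→b C: +{b}
  S via S→d: +{d}
  FIRST[S]={a,b,d}  FIRST[A]={a}  FIRST[B]={b,c,d}  FIRST[C]={c}
pass 2: — fixpoint
  FIRST[S]={a,b,d}  FIRST[A]={a}  FIRST[B]={b,c,d}  FIRST[C]={c}

Compute FOLLOW by fixpoint:
FOLLOW(S) := {$}
round 1:
  S→S B: FOLLOW(S) ⊇ FIRST(B) = {b,c,d}; new: +{b,c,d}
  S→S B: FOLLOW(B) ⊇ FOLLOW(S) ⊇ {$,b,c,d}; new: +{$,b,c,d}
  S→a A: FOLLOW(A) ⊇ FOLLOW(S) ⊇ {$,b,c,d}; new: +{$,b,c,d}
  S→b C: FOLLOW(C) ⊇ FOLLOW(S) ⊇ {$,b,c,d}; new: +{$,b,c,d}
  FOLLOW[S]={$,b,c,d}  FOLLOW[A]={$,b,c,d}  FOLLOW[B]={$,b,c,d}  FOLLOW[C]={$,b,c,d}
round 2: done
  FOLLOW[S]={$,b,c,d}  FOLLOW[A]={$,b,c,d}  FOLLOW[B]={$,b,c,d}  FOLLOW[C]={$,b,c,d}

FOLLOW(S) = ["$", "b", "c", "d"]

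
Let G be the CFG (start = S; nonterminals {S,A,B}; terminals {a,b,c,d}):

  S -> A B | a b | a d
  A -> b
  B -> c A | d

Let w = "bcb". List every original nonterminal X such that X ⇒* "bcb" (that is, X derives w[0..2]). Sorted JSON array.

CNF form of G:
  S -> A B | T1 T2 | T1 T3
  A -> b
  B -> T0 A | d
  T0 -> c
  T1 -> a
  T2 -> b
  T3 -> d

Fill CYK table bottom-up — only the sub-triangle for w[0..2]:
  [0..0]={A,T2}  "b"  orig:{A}
  [1..1]={T0}  "c"  orig:{}
  [2..2]={A,T2}  "b"  orig:{A}
  [0..1]=∅  "bc"
  [1..2]={B}  "cb"
  [0..2]={S}  "bcb"

Original NTs in T[0,2] deriving "bcb": ["S"]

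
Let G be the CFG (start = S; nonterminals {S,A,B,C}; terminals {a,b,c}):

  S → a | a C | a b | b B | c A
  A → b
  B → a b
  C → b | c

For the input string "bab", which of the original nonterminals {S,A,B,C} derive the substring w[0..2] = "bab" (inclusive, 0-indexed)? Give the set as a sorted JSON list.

CNF form of G:
  S -> T0 C | T0 T1 | T1 B | T2 A | a
  A -> b
  B -> T0 T1
  C -> b | c
  T0 -> a
  T1 -> b
  T2 -> c

Fill CYK table bottom-up — only the sub-triangle for w[0..2]:
  cell(0,0) b: {A,C,T1}  orig:{A,C}
  cell(1,1) a: {S,T0}  orig:{S}
  cell(2,2) b: {A,C,T1}  orig:{A,C}
  cell(0,1) ba: ∅
  cell(1,2) ab: {B,S}
  cell(0,2) bab: {S}

Original NTs in T[0,2] deriving "bab": ["S"]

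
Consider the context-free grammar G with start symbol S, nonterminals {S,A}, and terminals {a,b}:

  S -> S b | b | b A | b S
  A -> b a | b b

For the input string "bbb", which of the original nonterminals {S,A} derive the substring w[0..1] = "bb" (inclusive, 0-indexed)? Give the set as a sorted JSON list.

Convert to CNF:
  S -> S T0 | T0 A | T0 S | b
  A -> T0 T0 | T0 T1
  T0 -> b
  T1 -> a

CYK table (by increasing span) (cells [i..j] with 0 ≤ i ≤ j ≤ 1 only):
  T[0,0] 'b' = {S,T0}  orig:{S}
  T[1,1] 'b' = {S,T0}  orig:{S}
  T[0,1] 'bb' = {A,S}

Original NTs in T[0,1] deriving "bb": ["A", "S"]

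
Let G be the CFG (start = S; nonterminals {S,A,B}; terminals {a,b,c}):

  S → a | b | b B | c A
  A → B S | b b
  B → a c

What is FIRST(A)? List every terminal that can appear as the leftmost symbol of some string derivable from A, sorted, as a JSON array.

FIRST iteration:
round 1:
  A via A→b b: +{b}
  B via B→a c: +{a}
  S via S→a: +{a}
  S via S→b: +{b}
  S via S→c A: +{c}
  FIRST(S)={a,b,c}  FIRST(A)={b}  FIRST(B)={a}
round 2:
  A via A→B S: +{a}
  FIRST(S)={a,b,c}  FIRST(A)={a,b}  FIRST(B)={a}
round 3: — fixpoint
  FIRST(S)={a,b,c}  FIRST(A)={a,b}  FIRST(B)={a}

FIRST(A) = ["a", "b"]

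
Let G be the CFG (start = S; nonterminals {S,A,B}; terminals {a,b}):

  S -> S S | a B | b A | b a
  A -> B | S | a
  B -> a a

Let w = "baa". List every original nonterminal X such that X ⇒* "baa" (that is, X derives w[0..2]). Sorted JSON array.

Convert to CNF:
  S -> S S | T0 B | T1 A | T1 T0
  A -> S S | T0 B | T0 T0 | T1 A | T1 T0 | a
  B -> T0 T0
  T0 -> a
  T1 -> b

CYK table (by increasing span) (cells [i..j] with 0 ≤ i ≤ j ≤ 2 only):
  T[0,0] 'b' = {T1}  orig:{}
  T[1,1] 'a' = {A,T0}  orig:{A}
  T[2,2] 'a' = {A,T0}  orig:{A}
  T[0,1] 'ba' = {A,S}
  T[1,2] 'aa' = {A,B}
  T[0,2] 'baa' = {A,S}

Original NTs in T[0,2] deriving "baa": ["A", "S"]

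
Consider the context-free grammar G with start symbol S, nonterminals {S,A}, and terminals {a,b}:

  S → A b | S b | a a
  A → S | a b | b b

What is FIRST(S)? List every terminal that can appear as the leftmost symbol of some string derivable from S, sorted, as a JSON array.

Compute FIRST by fixpoint:
pass 1:
  A via A→a b: +{a}
  A via A→b b: +{b}
  S via S→A b: +{a,b}
  FIRST(S)={a,b}  FIRST(A)={a,b}
pass 2: done
  FIRST(S)={a,b}  FIRST(A)={a,b}

FIRST(S) = ["a", "b"]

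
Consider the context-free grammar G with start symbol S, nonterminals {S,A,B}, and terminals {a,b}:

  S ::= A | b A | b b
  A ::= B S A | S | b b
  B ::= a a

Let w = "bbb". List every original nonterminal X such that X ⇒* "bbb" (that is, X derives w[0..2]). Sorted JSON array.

Convert to CNF:
  S -> B X3 | T0 A | T0 T0
  A -> B X2 | T0 A | T0 T0
  B -> T1 T1
  T0 -> b
  T1 -> a
  X2 -> S A
  X3 -> S A

CYK fill — only the sub-triangle for w[0..2]:
  [0..0]={T0}  "b"  orig:{}
  [1..1]={T0}  "b"  orig:{}
  [2..2]={T0}  "b"  orig:{}
  [0..1]={A,S}  "bb"
  [1..2]={A,S}  "bb"
  [0..2]={A,S}  "bbb"

Original NTs in T[0,2] deriving "bbb": ["A", "S"]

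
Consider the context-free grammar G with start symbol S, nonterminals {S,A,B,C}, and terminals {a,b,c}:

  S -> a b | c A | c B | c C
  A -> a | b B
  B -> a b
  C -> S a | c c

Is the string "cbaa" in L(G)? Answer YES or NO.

Convert to CNF:
  S -> T1 T0 | T2 A | T2 B | T2 C
  A -> T0 B | a
  B -> T1 T0
  C -> S T1 | T2 T2
  T0 -> b
  T1 -> a
  T2 -> c

CYK table (by increasing span):
  [0..0]={T2}  "c"  orig:{}
  [1..1]={T0}  "b"  orig:{}
  [2..2]={A,T1}  "a"  orig:{A}
  [3..3]={A,T1}  "a"  orig:{A}
  [0..1]=∅  "cb"
  [1..2]=∅  "ba"
  [2..3]=∅  "aa"
  [0..2]=∅  "cba"
  [1..3]=∅  "baa"
  [0..3]=∅  "cbaa"

S ∉ T[0,3] ⇒ NO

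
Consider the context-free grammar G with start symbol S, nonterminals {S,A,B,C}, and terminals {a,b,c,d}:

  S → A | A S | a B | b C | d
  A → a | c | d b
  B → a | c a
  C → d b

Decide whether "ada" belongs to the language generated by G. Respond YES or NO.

CNF form of G:
  S -> A S | T0 T1 | T1 C | T3 B | a | c | d
  A -> T0 T1 | a | c
  B -> T2 T3 | a
  C -> T0 T1
  T0 -> d
  T1 -> b
  T2 -> c
  T3 -> a

CYK table (by increasing span):
  T[0,0] 'a' = {A,B,S,T3}  orig:{A,B,S}
  T[1,1] 'd' = {S,T0}  orig:{S}
  T[2,2] 'a' = {A,B,S,T3}  orig:{A,B,S}
  T[0,1] 'ad' = {S}
  T[1,2] 'da' = ∅
  T[0,2] 'ada' = ∅

S ∉ T[0,2] ⇒ NO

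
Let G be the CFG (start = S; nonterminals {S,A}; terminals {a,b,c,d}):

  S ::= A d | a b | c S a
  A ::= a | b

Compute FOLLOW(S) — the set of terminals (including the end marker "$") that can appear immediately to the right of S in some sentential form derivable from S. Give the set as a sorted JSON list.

Compute FIRST by fixpoint:
pass 1:
  A via A→a: +{a}
  A via A→b: +{b}
  S via S→A d: +{a,b}
  S via S→c S a: +{c}
  FIRST[S]={a,b,c}  FIRST[A]={a,b}
pass 2: (no change)
  FIRST[S]={a,b,c}  FIRST[A]={a,b}

FOLLOW sets:
seed FOLLOW(S) with $
pass 1:
  S→A d: FOLLOW(A) ⊇ FIRST(d) = {d}; new: +{d}
  S→c S a: FOLLOW(S) ⊇ FIRST(a) = {a}; new: +{a}
  FOLLOW[S]={$,a}  FOLLOW[A]={d}
pass 2: (no change)
  FOLLOW[S]={$,a}  FOLLOW[A]={d}

FOLLOW(S) = ["$", "a"]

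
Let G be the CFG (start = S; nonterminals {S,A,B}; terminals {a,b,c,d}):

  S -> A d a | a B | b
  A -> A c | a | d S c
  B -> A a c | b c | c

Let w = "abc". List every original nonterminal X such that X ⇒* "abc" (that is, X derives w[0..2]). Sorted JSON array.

Convert to CNF:
  S -> A X6 | T2 B | b
  A -> A T0 | T1 X4 | a
  B -> A X5 | T3 T0 | c
  T0 -> c
  T1 -> d
  T2 -> a
  T3 -> b
  X4 -> S T0
  X5 -> T2 T0
  X6 -> T1 T2

CYK table (by increasing span) — only the sub-triangle for w[0..2]:
  [0..0]={A,T2}  "a"  orig:{A}
  [1..1]={S,T3}  "b"  orig:{S}
  [2..2]={B,T0}  "c"  orig:{B}
  [0..1]=∅  "ab"
  [1..2]={B,X4}  "bc"  orig:{B}
  [0..2]={S}  "abc"

Original NTs in T[0,2] deriving "abc": ["S"]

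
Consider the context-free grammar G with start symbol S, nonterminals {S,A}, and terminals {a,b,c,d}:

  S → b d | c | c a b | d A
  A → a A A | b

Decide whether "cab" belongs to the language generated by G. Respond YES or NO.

Convert to CNF:
  S -> T1 T2 | T2 A | T3 X5 | c
  A -> T0 X4 | b
  T0 -> a
  T1 -> b
  T2 -> d
  T3 -> c
  X4 -> A A
  X5 -> T0 T1

Fill CYK table bottom-up:
  T[0,0] 'c' = {S,T3}  orig:{S}
  T[1,1] 'a' = {T0}  orig:{}
  T[2,2] 'b' = {A,T1}  orig:{A}
  T[0,1] 'ca' = ∅
  T[1,2] 'ab' = {X5}  orig:{}
  T[0,2] 'cab' = {S}

S ∈ T[0,2] ⇒ YES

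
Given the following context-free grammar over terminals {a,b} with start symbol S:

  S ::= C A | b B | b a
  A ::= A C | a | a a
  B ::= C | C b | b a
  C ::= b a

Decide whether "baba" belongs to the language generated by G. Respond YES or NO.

CNF form of G:
  S -> C A | T1 B | T1 T0
  A -> A C | T0 T0 | a
  B -> C T1 | T1 T0
  C -> T1 T0
  T0 -> a
  T1 -> b

CYK fill:
  [0..0]={T1}  "b"  orig:{}
  [1..1]={A,T0}  "a"  orig:{A}
  [2..2]={T1}  "b"  orig:{}
  [3..3]={A,T0}  "a"  orig:{A}
  [0..1]={B,C,S}  "ba"
  [1..2]=∅  "ab"
  [2..3]={B,C,S}  "ba"
  [0..2]={B}  "bab"
  [1..3]={A}  "aba"
  [0..3]=∅  "baba"

S ∉ T[0,3] ⇒ NO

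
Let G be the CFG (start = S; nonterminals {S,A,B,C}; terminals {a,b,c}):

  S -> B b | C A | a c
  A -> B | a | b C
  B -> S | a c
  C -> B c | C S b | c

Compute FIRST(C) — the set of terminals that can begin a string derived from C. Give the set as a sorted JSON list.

Compute FIRST by fixpoint:
iter 1:
  A via A→a: +{a}
  A via A→b C: +{b}
  B via B→a c: +{a}
  C via C→B c: +{a}
  C via C→c: +{c}
  S via S→B b: +{a}
  S via S→C A: +{c}
  FIRST(S)={a,c}  FIRST(A)={a,b}  FIRST(B)={a}  FIRST(C)={a,c}
iter 2:
  B via B→S: +{c}
  FIRST(S)={a,c}  FIRST(A)={a,b}  FIRST(B)={a,c}  FIRST(C)={a,c}
iter 3:
  A via A→B: +{c}
  FIRST(S)={a,c}  FIRST(A)={a,b,c}  FIRST(B)={a,c}  FIRST(C)={a,c}
iter 4: — fixpoint
  FIRST(S)={a,c}  FIRST(A)={a,b,c}  FIRST(B)={a,c}  FIRST(C)={a,c}

FIRST(C) = ["a", "c"]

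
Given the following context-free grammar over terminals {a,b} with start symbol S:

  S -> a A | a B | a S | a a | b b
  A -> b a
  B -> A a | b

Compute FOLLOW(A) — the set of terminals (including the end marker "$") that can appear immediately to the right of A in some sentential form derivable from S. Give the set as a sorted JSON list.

FIRST sets, iterate to fixpoint:
[1]
  A via A→b a: +{b}
  B via B→A a: +{b}
  S via S→a A: +{a}
  S via S→b b: +{b}
  FIRST(S)={a,b}  FIRST(A)={b}  FIRST(B)={b}
[2] (no change)
  FIRST(S)={a,b}  FIRST(A)={b}  FIRST(B)={b}

Compute FOLLOW by fixpoint:
FOLLOW(S) := {$}
[1]
  B→A a: FOLLOW(A) ⊇ FIRST(a) = {a}; new: +{a}
  S→a A: FOLLOW(A) ⊇ FOLLOW(S) ⊇ {$}; new: +{$}
  S→a B: FOLLOW(B) ⊇ FOLLOW(S) ⊇ {$}; new: +{$}
  FOLLOW(S)={$}  FOLLOW(A)={$,a}  FOLLOW(B)={$}
[2] (stable)
  FOLLOW(S)={$}  FOLLOW(A)={$,a}  FOLLOW(B)={$}

FOLLOW(A) = ["$", "a"]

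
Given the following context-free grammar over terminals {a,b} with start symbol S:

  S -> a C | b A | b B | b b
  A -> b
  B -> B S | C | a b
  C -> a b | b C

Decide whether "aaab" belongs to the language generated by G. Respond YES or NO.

Convert to CNF:
  S -> T0 C | T1 A | T1 B | T1 T1
  A -> b
  B -> B S | T0 T1 | T1 C
  C -> T0 T1 | T1 C
  T0 -> a
  T1 -> b

CYK fill:
  [0..0]={T0}  "a"  orig:{}
  [1..1]={T0}  "a"  orig:{}
  [2..2]={T0}  "a"  orig:{}
  [3..3]={A,T1}  "b"  orig:{A}
  [0..1]=∅  "aa"
  [1..2]=∅  "aa"
  [2..3]={B,C}  "ab"
  [0..2]=∅  "aaa"
  [1..3]={S}  "aab"
  [0..3]=∅  "aaab"

S ∉ T[0,3] ⇒ NO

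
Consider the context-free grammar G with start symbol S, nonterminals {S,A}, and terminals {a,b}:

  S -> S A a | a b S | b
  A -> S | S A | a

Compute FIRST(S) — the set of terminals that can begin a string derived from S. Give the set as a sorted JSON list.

FIRST sets, iterate to fixpoint:
pass 1:
  A via A→a: +{a}
  S via S→a b S: +{a}
  S via S→b: +{b}
  S: {a,b}  A: {a}
pass 2:
  A via A→S: +{b}
  S: {a,b}  A: {a,b}
pass 3: (stable)
  S: {a,b}  A: {a,b}

FIRST(S) = ["a", "b"]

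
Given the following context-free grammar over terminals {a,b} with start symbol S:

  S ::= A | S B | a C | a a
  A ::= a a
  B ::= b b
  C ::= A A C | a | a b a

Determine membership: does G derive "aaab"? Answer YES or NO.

Convert to CNF:
  S -> S B | T0 C | T0 T0
  A -> T0 T0
  B -> T1 T1
  C -> A X2 | T0 X3 | a
  T0 -> a
  T1 -> b
  X2 -> A C
  X3 -> T1 T0

CYK fill:
  cell(0,0) a: {C,T0}  orig:{C}
  cell(1,1) a: {C,T0}  orig:{C}
  cell(2,2) a: {C,T0}  orig:{C}
  cell(3,3) b: {T1}  orig:{}
  cell(0,1) aa: {A,S}
  cell(1,2) aa: {A,S}
  cell(2,3) ab: ∅
  cell(0,2) aaa: {X2}  orig:{}
  cell(1,3) aab: ∅
  cell(0,3) aaab: ∅

S ∉ T[0,3] ⇒ NO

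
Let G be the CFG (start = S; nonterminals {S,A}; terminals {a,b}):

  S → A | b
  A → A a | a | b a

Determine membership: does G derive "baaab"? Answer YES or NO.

Convert to CNF:
  S -> A T0 | T1 T0 | a | b
  A -> A T0 | T1 T0 | a
  T0 -> a
  T1 -> b

CYK fill:
  [0..0]={S,T1}  "b"  orig:{S}
  [1..1]={A,S,T0}  "a"  orig:{A,S}
  [2..2]={A,S,T0}  "a"  orig:{A,S}
  [3..3]={A,S,T0}  "a"  orig:{A,S}
  [4..4]={S,T1}  "b"  orig:{S}
  [0..1]={A,S}  "ba"
  [1..2]={A,S}  "aa"
  [2..3]={A,S}  "aa"
  [3..4]=∅  "ab"
  [0..2]={A,S}  "baa"
  [1..3]={A,S}  "aaa"
  [2..4]=∅  "aab"
  [0..3]={A,S}  "baaa"
  [1..4]=∅  "aaab"
  [0..4]=∅  "baaab"

S ∉ T[0,4] ⇒ NO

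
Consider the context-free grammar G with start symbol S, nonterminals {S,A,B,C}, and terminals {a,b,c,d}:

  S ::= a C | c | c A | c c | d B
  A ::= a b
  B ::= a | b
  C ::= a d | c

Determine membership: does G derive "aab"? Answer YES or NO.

CNF form of G:
  S -> T0 C | T2 B | T3 A | T3 T3 | c
  A -> T0 T1
  B -> a | b
  C -> T0 T2 | c
  T0 -> a
  T1 -> b
  T2 -> d
  T3 -> c

CYK fill:
  cell(0,0) a: {B,T0}  orig:{B}
  cell(1,1) a: {B,T0}  orig:{B}
  cell(2,2) b: {B,T1}  orig:{B}
  cell(0,1) aa: ∅
  cell(1,2) ab: {A}
  cell(0,2) aab: ∅

S ∉ T[0,2] ⇒ NO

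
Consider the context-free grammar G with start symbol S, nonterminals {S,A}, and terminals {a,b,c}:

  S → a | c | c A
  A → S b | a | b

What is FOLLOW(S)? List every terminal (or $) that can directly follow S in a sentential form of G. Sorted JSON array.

FIRST iteration:
round 1:
  A via A→a: +{a}
  A via A→b: +{b}
  S via S→a: +{a}
  S via S→c: +{c}
  FIRST(S)={a,c}  FIRST(A)={a,b}
round 2:
  A via A→S b: +{c}
  FIRST(S)={a,c}  FIRST(A)={a,b,c}
round 3: (stable)
  FIRST(S)={a,c}  FIRST(A)={a,b,c}

Compute FOLLOW by fixpoint:
seed FOLLOW(S) with $
round 1:
  A→S b: FOLLOW(S) ⊇ FIRST(b) = {b}; new: +{b}
  S→c A: FOLLOW(A) ⊇ FOLLOW(S) ⊇ {$,b}; new: +{$,b}
  FOLLOW[S]={$,b}  FOLLOW[A]={$,b}
round 2: (stable)
  FOLLOW[S]={$,b}  FOLLOW[A]={$,b}

FOLLOW(S) = ["$", "b"]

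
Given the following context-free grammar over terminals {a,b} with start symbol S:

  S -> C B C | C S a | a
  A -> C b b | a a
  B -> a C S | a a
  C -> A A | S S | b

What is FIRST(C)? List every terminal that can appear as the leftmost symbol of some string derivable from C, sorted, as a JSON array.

Compute FIRST by fixpoint:
round 1:
  A via A→a a: +{a}
  B via B→a C S: +{a}
  C via C→A A: +{a}
  C via C→b: +{b}
  S via S→C B C: +{a,b}
  S: {a,b}  A: {a}  B: {a}  C: {a,b}
round 2:
  A via A→C b b: +{b}
  S: {a,b}  A: {a,b}  B: {a}  C: {a,b}
round 3: (no change)
  S: {a,b}  A: {a,b}  B: {a}  C: {a,b}

FIRST(C) = ["a", "b"]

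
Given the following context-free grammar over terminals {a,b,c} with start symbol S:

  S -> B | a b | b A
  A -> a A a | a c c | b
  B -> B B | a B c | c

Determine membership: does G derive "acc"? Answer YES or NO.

CNF form of G:
  S -> B B | T0 T2 | T0 X6 | T2 A | c
  A -> T0 X3 | T0 X4 | b
  B -> B B | T0 X5 | c
  T0 -> a
  T1 -> c
  T2 -> b
  X3 -> A T0
  X4 -> T1 T1
  X5 -> B T1
  X6 -> B T1

Fill CYK table bottom-up:
  cell(0,0) a: {T0}  orig:{}
  cell(1,1) c: {B,S,T1}  orig:{B,S}
  cell(2,2) c: {B,S,T1}  orig:{B,S}
  cell(0,1) ac: ∅
  cell(1,2) cc: {B,S,X4,X5,X6}  orig:{B,S}
  cell(0,2) acc: {A,B,S}

S ∈ T[0,2] ⇒ YES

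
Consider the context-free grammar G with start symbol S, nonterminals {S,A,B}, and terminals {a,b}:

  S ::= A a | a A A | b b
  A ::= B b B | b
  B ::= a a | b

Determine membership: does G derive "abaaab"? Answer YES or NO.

Convert to CNF:
  S -> A T1 | T0 T0 | T1 X3
  A -> B X2 | b
  B -> T1 T1 | b
  T0 -> b
  T1 -> a
  X2 -> T0 B
  X3 -> A A

CYK table (by increasing span):
  cell(0,0) a: {T1}  orig:{}
  cell(1,1) b: {A,B,T0}  orig:{A,B}
  cell(2,2) a: {T1}  orig:{}
  cell(3,3) a: {T1}  orig:{}
  cell(4,4) a: {T1}  orig:{}
  cell(5,5) b: {A,B,T0}  orig:{A,B}
  cell(0,1) ab: ∅
  cell(1,2) ba: {S}
  cell(2,3) aa: {B}
  cell(3,4) aa: {B}
  cell(4,5) ab: ∅
  cell(0,2) aba: ∅
  cell(1,3) baa: {X2}  orig:{}
  cell(2,4) aaa: ∅
  cell(3,5) aab: ∅
  cell(0,3) abaa: ∅
  cell(1,4) baaa: ∅
  cell(2,5) aaab: ∅
  cell(0,4) abaaa: ∅
  cell(1,5) baaab: ∅
  cell(0,5) abaaab: ∅

S ∉ T[0,5] ⇒ NO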